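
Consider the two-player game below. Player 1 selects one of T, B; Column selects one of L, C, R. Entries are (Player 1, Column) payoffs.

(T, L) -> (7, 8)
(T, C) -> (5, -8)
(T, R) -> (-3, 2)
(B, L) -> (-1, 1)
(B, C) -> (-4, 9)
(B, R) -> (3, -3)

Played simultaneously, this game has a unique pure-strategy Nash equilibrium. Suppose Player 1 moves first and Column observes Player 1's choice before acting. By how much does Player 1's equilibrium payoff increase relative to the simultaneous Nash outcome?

0

Work backward from Column's decision.
- T: Column compares 8, -8, 2 and picks L; Player 1 would get 7.
- B: Column compares 1, 9, -3 and picks C; Player 1 would get -4.
Maximizing over 7, -4, Player 1 chooses T. Subgame-perfect outcome: (T, L) with payoffs (7, 8).
Under simultaneous play:
Player 1's best replies: L→T; C→T; R→B.
Column's best replies: T→L; B→C.
Only (T, L) has each player best-responding; Nash payoffs (7, 8).
Player 1's commitment gain: 7 − 7 = 0.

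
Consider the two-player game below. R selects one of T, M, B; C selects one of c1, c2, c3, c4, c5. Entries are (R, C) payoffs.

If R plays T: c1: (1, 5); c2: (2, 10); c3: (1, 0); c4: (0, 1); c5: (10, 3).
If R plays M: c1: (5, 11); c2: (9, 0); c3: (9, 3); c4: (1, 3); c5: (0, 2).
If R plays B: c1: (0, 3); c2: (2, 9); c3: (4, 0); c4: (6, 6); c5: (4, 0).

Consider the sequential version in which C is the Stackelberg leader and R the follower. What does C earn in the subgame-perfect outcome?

Work backward from R's decision.
- c1 → R plays M (best of 1, 5, 0); C gets 11.
- c2 → R plays M (best of 2, 9, 2); C gets 0.
- c3 → R plays M (best of 1, 9, 4); C gets 3.
- c4 → R plays B (best of 0, 1, 6); C gets 6.
- c5 → R plays T (best of 10, 0, 4); C gets 3.
C's induced payoffs are 11, 0, 3, 6, 3, so C commits to c1. Subgame-perfect outcome: (M, c1) with payoffs (5, 11).

11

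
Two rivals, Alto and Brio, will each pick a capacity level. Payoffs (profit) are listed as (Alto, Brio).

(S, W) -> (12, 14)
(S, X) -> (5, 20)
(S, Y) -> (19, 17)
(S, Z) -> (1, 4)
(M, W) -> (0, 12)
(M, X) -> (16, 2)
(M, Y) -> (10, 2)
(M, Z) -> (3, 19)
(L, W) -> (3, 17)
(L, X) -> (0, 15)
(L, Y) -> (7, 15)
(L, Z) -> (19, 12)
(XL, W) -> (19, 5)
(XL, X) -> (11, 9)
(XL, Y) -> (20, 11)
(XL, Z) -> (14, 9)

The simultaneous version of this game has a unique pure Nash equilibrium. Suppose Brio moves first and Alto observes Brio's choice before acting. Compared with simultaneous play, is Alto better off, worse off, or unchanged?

worse off

Work backward from Alto's decision.
- W: BR = XL, leader payoff 5.
- X: BR = M, leader payoff 2.
- Y: BR = XL, leader payoff 11.
- Z: BR = L, leader payoff 12.
Maximizing over 5, 2, 11, 12, Brio chooses Z. Subgame-perfect outcome: (L, Z) with payoffs (19, 12).
For the simultaneous game, intersect best replies.
Alto's best replies: W→XL; X→M; Y→XL; Z→L.
Brio's best replies: S→X; M→Z; L→W; XL→Y.
Only (XL, Y) has each player best-responding; Nash payoffs (20, 11).
Alto earns 19 sequentially versus 20 at the Nash outcome: worse off.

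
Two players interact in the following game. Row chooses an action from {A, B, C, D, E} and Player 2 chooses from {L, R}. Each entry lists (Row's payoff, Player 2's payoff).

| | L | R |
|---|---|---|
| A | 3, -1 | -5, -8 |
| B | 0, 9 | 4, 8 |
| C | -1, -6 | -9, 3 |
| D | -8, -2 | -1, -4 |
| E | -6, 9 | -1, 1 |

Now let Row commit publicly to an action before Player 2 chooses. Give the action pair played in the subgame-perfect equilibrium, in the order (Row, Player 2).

Work backward from Player 2's decision.
- A: Player 2 compares -1, -8 and picks L; Row would get 3.
- B: Player 2 compares 9, 8 and picks L; Row would get 0.
- C: Player 2 compares -6, 3 and picks R; Row would get -9.
- D: Player 2 compares -2, -4 and picks L; Row would get -8.
- E: Player 2 compares 9, 1 and picks L; Row would get -6.
Maximizing over 3, 0, -9, -8, -6, Row chooses A. Subgame-perfect outcome: (A, L) with payoffs (3, -1).

(A, L)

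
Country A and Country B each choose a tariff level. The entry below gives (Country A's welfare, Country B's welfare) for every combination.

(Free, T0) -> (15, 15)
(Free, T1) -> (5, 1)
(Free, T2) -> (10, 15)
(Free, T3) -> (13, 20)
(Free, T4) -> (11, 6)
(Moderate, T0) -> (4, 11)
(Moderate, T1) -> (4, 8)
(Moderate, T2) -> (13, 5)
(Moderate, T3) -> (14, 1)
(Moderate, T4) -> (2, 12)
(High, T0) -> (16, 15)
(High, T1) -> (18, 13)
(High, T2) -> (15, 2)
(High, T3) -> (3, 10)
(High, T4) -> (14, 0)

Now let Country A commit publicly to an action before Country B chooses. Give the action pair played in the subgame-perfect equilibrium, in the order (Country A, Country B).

(High, T0)

Country B best-responds to each possible Country A move:
- Free: Country B compares 15, 1, 15, 20, 6 and picks T3; Country A would get 13.
- Moderate: Country B compares 11, 8, 5, 1, 12 and picks T4; Country A would get 2.
- High: Country B compares 15, 13, 2, 10, 0 and picks T0; Country A would get 16.
Country A's induced payoffs are 13, 2, 16, so Country A commits to High. Subgame-perfect outcome: (High, T0) with payoffs (16, 15).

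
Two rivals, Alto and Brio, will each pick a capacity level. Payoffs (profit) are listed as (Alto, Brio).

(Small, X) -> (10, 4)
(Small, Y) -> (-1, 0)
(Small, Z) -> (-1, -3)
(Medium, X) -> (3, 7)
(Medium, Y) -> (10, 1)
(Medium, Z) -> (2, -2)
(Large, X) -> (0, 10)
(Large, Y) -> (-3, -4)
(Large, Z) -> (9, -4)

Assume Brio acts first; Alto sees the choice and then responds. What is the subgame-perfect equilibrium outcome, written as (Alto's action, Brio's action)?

Backward induction with Brio moving first.
- X → Alto plays Small (best of 10, 3, 0); Brio gets 4.
- Y → Alto plays Medium (best of -1, 10, -3); Brio gets 1.
- Z → Alto plays Large (best of -1, 2, 9); Brio gets -4.
Maximizing over 4, 1, -4, Brio chooses X. Subgame-perfect outcome: (Small, X) with payoffs (10, 4).

(Small, X)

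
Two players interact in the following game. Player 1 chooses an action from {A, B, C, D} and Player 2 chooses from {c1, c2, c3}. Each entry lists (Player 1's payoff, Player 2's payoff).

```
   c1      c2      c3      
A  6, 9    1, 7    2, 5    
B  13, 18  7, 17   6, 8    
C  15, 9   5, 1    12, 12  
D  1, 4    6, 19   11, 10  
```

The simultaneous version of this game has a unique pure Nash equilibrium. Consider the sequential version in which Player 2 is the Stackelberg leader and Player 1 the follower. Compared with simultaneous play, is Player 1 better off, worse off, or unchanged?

Work backward from Player 1's decision.
- c1 → Player 1 plays C (best of 6, 13, 15, 1); Player 2 gets 9.
- c2 → Player 1 plays B (best of 1, 7, 5, 6); Player 2 gets 17.
- c3 → Player 1 plays C (best of 2, 6, 12, 11); Player 2 gets 12.
Maximizing over 9, 17, 12, Player 2 chooses c2. Subgame-perfect outcome: (B, c2) with payoffs (7, 17).
Now find the simultaneous Nash equilibrium.
Player 1's best replies: c1→C; c2→B; c3→C.
Player 2's best replies: A→c1; B→c1; C→c3; D→c2.
Only (C, c3) has each player best-responding; Nash payoffs (12, 12).
Player 1 earns 7 sequentially versus 12 at the Nash outcome: worse off.

worse off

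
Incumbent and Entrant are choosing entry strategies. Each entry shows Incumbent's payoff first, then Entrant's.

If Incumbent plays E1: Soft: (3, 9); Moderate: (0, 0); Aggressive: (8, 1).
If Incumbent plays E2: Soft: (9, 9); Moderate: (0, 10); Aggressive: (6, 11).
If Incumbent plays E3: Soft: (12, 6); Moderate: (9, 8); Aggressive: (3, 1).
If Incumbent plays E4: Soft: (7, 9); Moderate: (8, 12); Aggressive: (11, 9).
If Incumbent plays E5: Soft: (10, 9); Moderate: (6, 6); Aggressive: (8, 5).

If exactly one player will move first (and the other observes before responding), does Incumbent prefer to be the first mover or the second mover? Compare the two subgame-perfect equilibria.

second

If Incumbent leads: Entrant's best replies are E1→Soft, E2→Aggressive, E3→Moderate, E4→Moderate, E5→Soft; Incumbent's induced payoffs 3, 6, 9, 8, 10; outcome (E5, Soft), payoffs (10, 9).
If Entrant leads: Incumbent's best replies are Soft→E3, Moderate→E3, Aggressive→E4; Entrant's induced payoffs 6, 8, 9; outcome (E4, Aggressive), payoffs (11, 9).
Incumbent gets 10 moving first and 11 moving second, so Incumbent prefers to move second.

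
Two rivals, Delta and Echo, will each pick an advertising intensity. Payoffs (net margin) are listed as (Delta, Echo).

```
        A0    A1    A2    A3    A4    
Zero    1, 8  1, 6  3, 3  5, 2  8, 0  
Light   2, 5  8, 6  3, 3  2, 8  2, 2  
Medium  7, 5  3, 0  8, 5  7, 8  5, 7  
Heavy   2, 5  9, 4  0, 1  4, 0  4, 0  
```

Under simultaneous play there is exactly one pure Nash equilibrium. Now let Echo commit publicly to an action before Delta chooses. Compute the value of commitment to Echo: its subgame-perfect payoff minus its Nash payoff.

0

Delta best-responds to each possible Echo move:
- A0 → Delta plays Medium (best of 1, 2, 7, 2); Echo gets 5.
- A1 → Delta plays Heavy (best of 1, 8, 3, 9); Echo gets 4.
- A2 → Delta plays Medium (best of 3, 3, 8, 0); Echo gets 5.
- A3 → Delta plays Medium (best of 5, 2, 7, 4); Echo gets 8.
- A4 → Delta plays Zero (best of 8, 2, 5, 4); Echo gets 0.
Among 5, 4, 5, 8, 0, the best is 8 at A3. Subgame-perfect outcome: (Medium, A3) with payoffs (7, 8).
Now find the simultaneous Nash equilibrium.
Delta's best replies: A0→Medium; A1→Heavy; A2→Medium; A3→Medium; A4→Zero.
Echo's best replies: Zero→A0; Light→A3; Medium→A3; Heavy→A0.
Only (Medium, A3) has each player best-responding; Nash payoffs (7, 8).
Echo's commitment gain: 8 − 8 = 0.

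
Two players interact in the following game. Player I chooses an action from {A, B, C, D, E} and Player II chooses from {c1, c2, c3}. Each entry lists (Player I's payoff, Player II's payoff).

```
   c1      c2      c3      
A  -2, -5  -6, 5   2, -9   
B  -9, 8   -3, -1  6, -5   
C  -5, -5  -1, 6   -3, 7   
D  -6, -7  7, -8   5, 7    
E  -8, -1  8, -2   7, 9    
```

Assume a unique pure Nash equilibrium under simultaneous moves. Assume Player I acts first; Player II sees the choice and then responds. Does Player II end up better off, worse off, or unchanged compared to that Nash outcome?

Backward induction with Player I moving first.
- A: BR = c2, leader payoff -6.
- B: BR = c1, leader payoff -9.
- C: BR = c3, leader payoff -3.
- D: BR = c3, leader payoff 5.
- E: BR = c3, leader payoff 7.
Maximizing over -6, -9, -3, 5, 7, Player I chooses E. Subgame-perfect outcome: (E, c3) with payoffs (7, 9).
For the simultaneous game, intersect best replies.
Player I's best replies: c1→A; c2→E; c3→E.
Player II's best replies: A→c2; B→c1; C→c3; D→c3; E→c3.
Only (E, c3) has each player best-responding; Nash payoffs (7, 9).
Player II earns 9 sequentially versus 9 at the Nash outcome: unchanged.

unchanged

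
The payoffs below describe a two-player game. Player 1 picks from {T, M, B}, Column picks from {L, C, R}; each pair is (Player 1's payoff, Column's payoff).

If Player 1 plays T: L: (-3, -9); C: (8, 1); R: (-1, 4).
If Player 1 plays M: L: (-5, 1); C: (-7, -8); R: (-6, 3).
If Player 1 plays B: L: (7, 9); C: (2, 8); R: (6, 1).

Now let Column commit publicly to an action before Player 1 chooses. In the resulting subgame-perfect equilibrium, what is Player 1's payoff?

Player 1 best-responds to each possible Column move:
- L: BR = B, leader payoff 9.
- C: BR = T, leader payoff 1.
- R: BR = B, leader payoff 1.
Maximizing over 9, 1, 1, Column chooses L. Subgame-perfect outcome: (B, L) with payoffs (7, 9).

7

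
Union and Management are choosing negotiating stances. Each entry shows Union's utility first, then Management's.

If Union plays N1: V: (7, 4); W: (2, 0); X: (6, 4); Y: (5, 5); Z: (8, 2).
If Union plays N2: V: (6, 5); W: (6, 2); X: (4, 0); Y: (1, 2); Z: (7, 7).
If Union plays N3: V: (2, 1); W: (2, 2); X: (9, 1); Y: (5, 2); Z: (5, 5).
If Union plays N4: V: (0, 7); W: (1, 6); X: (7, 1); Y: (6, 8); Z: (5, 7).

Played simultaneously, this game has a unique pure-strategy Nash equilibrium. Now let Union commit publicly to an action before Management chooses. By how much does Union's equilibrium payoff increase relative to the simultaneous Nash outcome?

Solve by backward induction (Union leads).
- N1: BR = Y, leader payoff 5.
- N2: BR = Z, leader payoff 7.
- N3: BR = Z, leader payoff 5.
- N4: BR = Y, leader payoff 6.
Among 5, 7, 5, 6, the best is 7 at N2. Subgame-perfect outcome: (N2, Z) with payoffs (7, 7).
Under simultaneous play:
Union's best replies: V→N1; W→N2; X→N3; Y→N4; Z→N1.
Management's best replies: N1→Y; N2→Z; N3→Z; N4→Y.
The unique mutual best reply is (N4, Y), giving (6, 8).
Union's commitment gain: 7 − 6 = 1.

1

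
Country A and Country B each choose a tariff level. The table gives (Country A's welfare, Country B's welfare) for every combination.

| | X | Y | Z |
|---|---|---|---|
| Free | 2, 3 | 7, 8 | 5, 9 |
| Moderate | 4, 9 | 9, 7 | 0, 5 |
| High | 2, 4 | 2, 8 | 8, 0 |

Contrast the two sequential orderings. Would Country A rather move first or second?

If Country A leads: Country B's best replies are Free→Z, Moderate→X, High→Y; Country A's induced payoffs 5, 4, 2; outcome (Free, Z), payoffs (5, 9).
If Country B leads: Country A's best replies are X→Moderate, Y→Moderate, Z→High; Country B's induced payoffs 9, 7, 0; outcome (Moderate, X), payoffs (4, 9).
Country A gets 5 moving first and 4 moving second, so Country A prefers to move first.

first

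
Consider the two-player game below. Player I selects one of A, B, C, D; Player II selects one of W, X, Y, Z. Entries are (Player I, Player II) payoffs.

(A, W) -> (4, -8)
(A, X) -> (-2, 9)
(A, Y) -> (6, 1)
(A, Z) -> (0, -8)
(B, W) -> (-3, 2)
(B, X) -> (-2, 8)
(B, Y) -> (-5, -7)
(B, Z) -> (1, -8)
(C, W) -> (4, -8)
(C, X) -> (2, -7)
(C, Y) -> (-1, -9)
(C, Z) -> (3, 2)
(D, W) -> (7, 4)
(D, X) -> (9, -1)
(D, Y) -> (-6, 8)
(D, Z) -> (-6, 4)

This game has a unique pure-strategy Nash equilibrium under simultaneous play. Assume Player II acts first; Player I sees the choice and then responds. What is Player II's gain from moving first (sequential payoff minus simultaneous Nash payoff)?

Work backward from Player I's decision.
- W → Player I plays D (best of 4, -3, 4, 7); Player II gets 4.
- X → Player I plays D (best of -2, -2, 2, 9); Player II gets -1.
- Y → Player I plays A (best of 6, -5, -1, -6); Player II gets 1.
- Z → Player I plays C (best of 0, 1, 3, -6); Player II gets 2.
Maximizing over 4, -1, 1, 2, Player II chooses W. Subgame-perfect outcome: (D, W) with payoffs (7, 4).
Now find the simultaneous Nash equilibrium.
Player I's best replies: W→D; X→D; Y→A; Z→C.
Player II's best replies: A→X; B→X; C→Z; D→Y.
Only (C, Z) has each player best-responding; Nash payoffs (3, 2).
Player II's commitment gain: 4 − 2 = 2.

2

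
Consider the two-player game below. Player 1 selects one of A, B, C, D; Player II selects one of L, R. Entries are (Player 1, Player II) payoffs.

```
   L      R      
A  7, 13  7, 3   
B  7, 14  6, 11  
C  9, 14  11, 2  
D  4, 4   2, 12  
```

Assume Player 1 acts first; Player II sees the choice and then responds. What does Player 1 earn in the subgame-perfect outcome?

Solve by backward induction (Player 1 leads).
- A: BR = L, leader payoff 7.
- B: BR = L, leader payoff 7.
- C: BR = L, leader payoff 9.
- D: BR = R, leader payoff 2.
Among 7, 7, 9, 2, the best is 9 at C. Subgame-perfect outcome: (C, L) with payoffs (9, 14).

9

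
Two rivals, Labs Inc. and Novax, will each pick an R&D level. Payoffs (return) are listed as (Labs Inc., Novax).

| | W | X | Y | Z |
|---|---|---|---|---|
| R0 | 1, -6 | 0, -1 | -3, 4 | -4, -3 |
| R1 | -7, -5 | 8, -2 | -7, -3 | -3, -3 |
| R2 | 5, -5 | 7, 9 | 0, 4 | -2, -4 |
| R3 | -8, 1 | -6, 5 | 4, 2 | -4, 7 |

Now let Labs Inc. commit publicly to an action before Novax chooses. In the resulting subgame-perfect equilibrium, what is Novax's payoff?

Backward induction with Labs Inc. moving first.
- R0: BR = Y, leader payoff -3.
- R1: BR = X, leader payoff 8.
- R2: BR = X, leader payoff 7.
- R3: BR = Z, leader payoff -4.
Among -3, 8, 7, -4, the best is 8 at R1. Subgame-perfect outcome: (R1, X) with payoffs (8, -2).

-2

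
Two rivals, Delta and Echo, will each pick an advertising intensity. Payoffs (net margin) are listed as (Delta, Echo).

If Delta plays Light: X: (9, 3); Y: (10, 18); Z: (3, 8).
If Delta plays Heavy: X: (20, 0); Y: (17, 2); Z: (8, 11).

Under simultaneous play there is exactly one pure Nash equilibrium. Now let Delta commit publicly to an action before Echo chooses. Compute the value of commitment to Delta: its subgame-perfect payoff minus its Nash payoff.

2

Echo best-responds to each possible Delta move:
- Light → Echo plays Y (best of 3, 18, 8); Delta gets 10.
- Heavy → Echo plays Z (best of 0, 2, 11); Delta gets 8.
Maximizing over 10, 8, Delta chooses Light. Subgame-perfect outcome: (Light, Y) with payoffs (10, 18).
Now find the simultaneous Nash equilibrium.
Delta's best replies: X→Heavy; Y→Heavy; Z→Heavy.
Echo's best replies: Light→Y; Heavy→Z.
Only (Heavy, Z) has each player best-responding; Nash payoffs (8, 11).
Delta's commitment gain: 10 − 8 = 2.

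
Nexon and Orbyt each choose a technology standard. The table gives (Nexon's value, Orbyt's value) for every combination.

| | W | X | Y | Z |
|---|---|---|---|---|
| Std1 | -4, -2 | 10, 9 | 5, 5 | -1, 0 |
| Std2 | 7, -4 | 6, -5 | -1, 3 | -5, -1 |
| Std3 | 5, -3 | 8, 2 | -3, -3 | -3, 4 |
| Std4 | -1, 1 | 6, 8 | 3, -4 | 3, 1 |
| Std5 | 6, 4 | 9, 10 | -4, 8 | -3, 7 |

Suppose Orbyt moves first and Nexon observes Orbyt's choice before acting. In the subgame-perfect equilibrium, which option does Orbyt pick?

Backward induction with Orbyt moving first.
- W → Nexon plays Std2 (best of -4, 7, 5, -1, 6); Orbyt gets -4.
- X → Nexon plays Std1 (best of 10, 6, 8, 6, 9); Orbyt gets 9.
- Y → Nexon plays Std1 (best of 5, -1, -3, 3, -4); Orbyt gets 5.
- Z → Nexon plays Std4 (best of -1, -5, -3, 3, -3); Orbyt gets 1.
Orbyt's induced payoffs are -4, 9, 5, 1, so Orbyt commits to X. Subgame-perfect outcome: (Std1, X) with payoffs (10, 9).

X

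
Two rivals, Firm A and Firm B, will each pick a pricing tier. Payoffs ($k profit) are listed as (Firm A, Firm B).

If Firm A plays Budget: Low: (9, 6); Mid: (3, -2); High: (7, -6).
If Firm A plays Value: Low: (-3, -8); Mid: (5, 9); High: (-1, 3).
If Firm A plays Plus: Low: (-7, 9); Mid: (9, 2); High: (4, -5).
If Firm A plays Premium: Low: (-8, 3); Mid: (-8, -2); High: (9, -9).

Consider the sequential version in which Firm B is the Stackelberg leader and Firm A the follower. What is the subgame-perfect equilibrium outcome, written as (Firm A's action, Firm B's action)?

Backward induction with Firm B moving first.
- Low → Firm A plays Budget (best of 9, -3, -7, -8); Firm B gets 6.
- Mid → Firm A plays Plus (best of 3, 5, 9, -8); Firm B gets 2.
- High → Firm A plays Premium (best of 7, -1, 4, 9); Firm B gets -9.
Maximizing over 6, 2, -9, Firm B chooses Low. Subgame-perfect outcome: (Budget, Low) with payoffs (9, 6).

(Budget, Low)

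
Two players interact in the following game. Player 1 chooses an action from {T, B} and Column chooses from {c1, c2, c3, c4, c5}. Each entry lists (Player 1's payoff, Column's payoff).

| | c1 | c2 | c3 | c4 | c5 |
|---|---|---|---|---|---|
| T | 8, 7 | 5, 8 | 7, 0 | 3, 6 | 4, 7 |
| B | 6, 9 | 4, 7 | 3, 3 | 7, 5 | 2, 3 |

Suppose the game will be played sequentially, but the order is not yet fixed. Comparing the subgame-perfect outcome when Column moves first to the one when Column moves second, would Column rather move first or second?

second

If Player 1 leads: Column's best replies are T→c2, B→c1; Player 1's induced payoffs 5, 6; outcome (B, c1), payoffs (6, 9).
If Column leads: Player 1's best replies are c1→T, c2→T, c3→T, c4→B, c5→T; Column's induced payoffs 7, 8, 0, 5, 7; outcome (T, c2), payoffs (5, 8).
Column gets 8 moving first and 9 moving second, so Column prefers to move second.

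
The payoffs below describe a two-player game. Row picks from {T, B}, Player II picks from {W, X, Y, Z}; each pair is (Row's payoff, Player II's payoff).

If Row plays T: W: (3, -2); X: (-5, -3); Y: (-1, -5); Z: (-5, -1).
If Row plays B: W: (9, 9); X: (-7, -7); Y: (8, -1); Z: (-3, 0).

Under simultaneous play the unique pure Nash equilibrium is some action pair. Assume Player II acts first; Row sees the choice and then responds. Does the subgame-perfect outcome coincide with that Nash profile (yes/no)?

yes

Solve by backward induction (Player II leads).
- W → Row plays B (best of 3, 9); Player II gets 9.
- X → Row plays T (best of -5, -7); Player II gets -3.
- Y → Row plays B (best of -1, 8); Player II gets -1.
- Z → Row plays B (best of -5, -3); Player II gets 0.
Among 9, -3, -1, 0, the best is 9 at W. Subgame-perfect outcome: (B, W) with payoffs (9, 9).
Now find the simultaneous Nash equilibrium.
Row's best replies: W→B; X→T; Y→B; Z→B.
Player II's best replies: T→Z; B→W.
The unique mutual best reply is (B, W), giving (9, 9).
Sequential outcome (B, W) coincides with the Nash profile (B, W).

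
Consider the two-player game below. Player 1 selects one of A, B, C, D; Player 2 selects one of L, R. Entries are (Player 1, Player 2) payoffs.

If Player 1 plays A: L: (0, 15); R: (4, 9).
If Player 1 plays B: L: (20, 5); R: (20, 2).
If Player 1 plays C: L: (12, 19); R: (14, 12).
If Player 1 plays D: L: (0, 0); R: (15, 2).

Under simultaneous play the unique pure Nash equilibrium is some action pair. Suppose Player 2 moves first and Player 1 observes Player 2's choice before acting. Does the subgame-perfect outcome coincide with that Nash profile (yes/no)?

Backward induction with Player 2 moving first.
- L: Player 1 compares 0, 20, 12, 0 and picks B; Player 2 would get 5.
- R: Player 1 compares 4, 20, 14, 15 and picks B; Player 2 would get 2.
Player 2's induced payoffs are 5, 2, so Player 2 commits to L. Subgame-perfect outcome: (B, L) with payoffs (20, 5).
Now find the simultaneous Nash equilibrium.
Player 1's best replies: L→B; R→B.
Player 2's best replies: A→L; B→L; C→L; D→R.
The unique mutual best reply is (B, L), giving (20, 5).
Sequential outcome (B, L) coincides with the Nash profile (B, L).

yes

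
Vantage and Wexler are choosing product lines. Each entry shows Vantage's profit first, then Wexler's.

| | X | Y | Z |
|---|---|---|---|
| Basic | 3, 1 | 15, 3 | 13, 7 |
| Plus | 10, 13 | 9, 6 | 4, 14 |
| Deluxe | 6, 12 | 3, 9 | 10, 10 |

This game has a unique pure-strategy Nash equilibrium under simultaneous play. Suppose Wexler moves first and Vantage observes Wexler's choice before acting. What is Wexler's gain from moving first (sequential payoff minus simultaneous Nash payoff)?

6

Vantage best-responds to each possible Wexler move:
- X → Vantage plays Plus (best of 3, 10, 6); Wexler gets 13.
- Y → Vantage plays Basic (best of 15, 9, 3); Wexler gets 3.
- Z → Vantage plays Basic (best of 13, 4, 10); Wexler gets 7.
Among 13, 3, 7, the best is 13 at X. Subgame-perfect outcome: (Plus, X) with payoffs (10, 13).
Now find the simultaneous Nash equilibrium.
Vantage's best replies: X→Plus; Y→Basic; Z→Basic.
Wexler's best replies: Basic→Z; Plus→Z; Deluxe→X.
The unique mutual best reply is (Basic, Z), giving (13, 7).
Wexler's commitment gain: 13 − 7 = 6.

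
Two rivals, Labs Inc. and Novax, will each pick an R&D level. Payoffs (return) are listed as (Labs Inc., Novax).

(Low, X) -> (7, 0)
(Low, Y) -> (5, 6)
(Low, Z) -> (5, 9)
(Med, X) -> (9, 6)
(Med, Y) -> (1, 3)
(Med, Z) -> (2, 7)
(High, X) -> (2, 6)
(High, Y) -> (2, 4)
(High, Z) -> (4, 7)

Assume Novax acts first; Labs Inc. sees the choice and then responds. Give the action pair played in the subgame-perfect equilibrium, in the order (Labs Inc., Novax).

(Low, Z)

Solve by backward induction (Novax leads).
- X: Labs Inc. compares 7, 9, 2 and picks Med; Novax would get 6.
- Y: Labs Inc. compares 5, 1, 2 and picks Low; Novax would get 6.
- Z: Labs Inc. compares 5, 2, 4 and picks Low; Novax would get 9.
Novax's induced payoffs are 6, 6, 9, so Novax commits to Z. Subgame-perfect outcome: (Low, Z) with payoffs (5, 9).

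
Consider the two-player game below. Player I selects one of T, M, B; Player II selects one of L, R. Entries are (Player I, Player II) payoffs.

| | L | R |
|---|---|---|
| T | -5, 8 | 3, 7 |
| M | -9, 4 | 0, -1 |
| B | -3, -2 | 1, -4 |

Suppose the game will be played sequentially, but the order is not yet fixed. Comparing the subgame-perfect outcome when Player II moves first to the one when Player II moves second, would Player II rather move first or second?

first

If Player I leads: Player II's best replies are T→L, M→L, B→L; Player I's induced payoffs -5, -9, -3; outcome (B, L), payoffs (-3, -2).
If Player II leads: Player I's best replies are L→B, R→T; Player II's induced payoffs -2, 7; outcome (T, R), payoffs (3, 7).
Player II gets 7 moving first and -2 moving second, so Player II prefers to move first.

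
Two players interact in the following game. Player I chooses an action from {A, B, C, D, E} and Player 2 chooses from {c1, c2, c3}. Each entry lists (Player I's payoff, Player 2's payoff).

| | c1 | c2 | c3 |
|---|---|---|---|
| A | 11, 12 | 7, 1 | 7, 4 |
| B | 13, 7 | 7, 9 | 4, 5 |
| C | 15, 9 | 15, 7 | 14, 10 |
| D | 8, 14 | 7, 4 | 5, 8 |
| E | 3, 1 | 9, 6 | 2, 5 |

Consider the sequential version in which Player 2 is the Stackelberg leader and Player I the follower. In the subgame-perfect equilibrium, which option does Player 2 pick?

Solve by backward induction (Player 2 leads).
- c1: Player I compares 11, 13, 15, 8, 3 and picks C; Player 2 would get 9.
- c2: Player I compares 7, 7, 15, 7, 9 and picks C; Player 2 would get 7.
- c3: Player I compares 7, 4, 14, 5, 2 and picks C; Player 2 would get 10.
Maximizing over 9, 7, 10, Player 2 chooses c3. Subgame-perfect outcome: (C, c3) with payoffs (14, 10).

c3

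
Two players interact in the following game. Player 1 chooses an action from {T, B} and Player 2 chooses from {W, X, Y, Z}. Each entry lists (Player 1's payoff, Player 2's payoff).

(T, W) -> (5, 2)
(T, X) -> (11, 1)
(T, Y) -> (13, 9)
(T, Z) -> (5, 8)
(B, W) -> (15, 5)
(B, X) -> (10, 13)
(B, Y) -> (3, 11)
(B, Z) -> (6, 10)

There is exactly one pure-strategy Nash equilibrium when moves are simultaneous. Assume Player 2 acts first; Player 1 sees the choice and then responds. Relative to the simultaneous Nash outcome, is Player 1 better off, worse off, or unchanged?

worse off

Solve by backward induction (Player 2 leads).
- W: Player 1 compares 5, 15 and picks B; Player 2 would get 5.
- X: Player 1 compares 11, 10 and picks T; Player 2 would get 1.
- Y: Player 1 compares 13, 3 and picks T; Player 2 would get 9.
- Z: Player 1 compares 5, 6 and picks B; Player 2 would get 10.
Player 2's induced payoffs are 5, 1, 9, 10, so Player 2 commits to Z. Subgame-perfect outcome: (B, Z) with payoffs (6, 10).
Under simultaneous play:
Player 1's best replies: W→B; X→T; Y→T; Z→B.
Player 2's best replies: T→Y; B→X.
Only (T, Y) has each player best-responding; Nash payoffs (13, 9).
Player 1 earns 6 sequentially versus 13 at the Nash outcome: worse off.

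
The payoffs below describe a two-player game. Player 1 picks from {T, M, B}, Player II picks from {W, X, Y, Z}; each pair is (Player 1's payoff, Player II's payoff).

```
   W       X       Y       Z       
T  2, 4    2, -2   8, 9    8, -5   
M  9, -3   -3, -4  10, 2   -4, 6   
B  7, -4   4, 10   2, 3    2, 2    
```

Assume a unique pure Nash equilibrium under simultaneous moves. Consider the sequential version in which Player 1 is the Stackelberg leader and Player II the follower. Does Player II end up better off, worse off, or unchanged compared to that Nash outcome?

worse off

Work backward from Player II's decision.
- T: BR = Y, leader payoff 8.
- M: BR = Z, leader payoff -4.
- B: BR = X, leader payoff 4.
Maximizing over 8, -4, 4, Player 1 chooses T. Subgame-perfect outcome: (T, Y) with payoffs (8, 9).
Now find the simultaneous Nash equilibrium.
Player 1's best replies: W→M; X→B; Y→M; Z→T.
Player II's best replies: T→Y; M→Z; B→X.
Only (B, X) has each player best-responding; Nash payoffs (4, 10).
Player II earns 9 sequentially versus 10 at the Nash outcome: worse off.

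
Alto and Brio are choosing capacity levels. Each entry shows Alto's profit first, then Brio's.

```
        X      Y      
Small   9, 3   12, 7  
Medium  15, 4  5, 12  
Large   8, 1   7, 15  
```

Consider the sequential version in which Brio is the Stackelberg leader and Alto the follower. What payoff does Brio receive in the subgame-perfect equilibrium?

7

Alto best-responds to each possible Brio move:
- X: Alto compares 9, 15, 8 and picks Medium; Brio would get 4.
- Y: Alto compares 12, 5, 7 and picks Small; Brio would get 7.
Among 4, 7, the best is 7 at Y. Subgame-perfect outcome: (Small, Y) with payoffs (12, 7).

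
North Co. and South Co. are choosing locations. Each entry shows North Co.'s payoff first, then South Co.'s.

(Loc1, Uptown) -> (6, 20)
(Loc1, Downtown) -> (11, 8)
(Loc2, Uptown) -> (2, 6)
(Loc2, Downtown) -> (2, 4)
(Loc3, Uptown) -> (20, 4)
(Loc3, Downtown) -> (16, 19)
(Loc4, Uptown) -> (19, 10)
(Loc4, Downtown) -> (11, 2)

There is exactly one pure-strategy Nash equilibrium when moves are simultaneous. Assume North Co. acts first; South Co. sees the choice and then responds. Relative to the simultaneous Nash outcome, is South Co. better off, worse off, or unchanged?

worse off

South Co. best-responds to each possible North Co. move:
- Loc1: South Co. compares 20, 8 and picks Uptown; North Co. would get 6.
- Loc2: South Co. compares 6, 4 and picks Uptown; North Co. would get 2.
- Loc3: South Co. compares 4, 19 and picks Downtown; North Co. would get 16.
- Loc4: South Co. compares 10, 2 and picks Uptown; North Co. would get 19.
Maximizing over 6, 2, 16, 19, North Co. chooses Loc4. Subgame-perfect outcome: (Loc4, Uptown) with payoffs (19, 10).
Now find the simultaneous Nash equilibrium.
North Co.'s best replies: Uptown→Loc3; Downtown→Loc3.
South Co.'s best replies: Loc1→Uptown; Loc2→Uptown; Loc3→Downtown; Loc4→Uptown.
Only (Loc3, Downtown) has each player best-responding; Nash payoffs (16, 19).
South Co. earns 10 sequentially versus 19 at the Nash outcome: worse off.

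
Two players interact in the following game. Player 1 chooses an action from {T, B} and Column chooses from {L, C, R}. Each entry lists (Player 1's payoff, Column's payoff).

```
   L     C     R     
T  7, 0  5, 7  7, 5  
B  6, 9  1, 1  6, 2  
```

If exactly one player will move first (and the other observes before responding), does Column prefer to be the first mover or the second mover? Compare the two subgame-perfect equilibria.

If Player 1 leads: Column's best replies are T→C, B→L; Player 1's induced payoffs 5, 6; outcome (B, L), payoffs (6, 9).
If Column leads: Player 1's best replies are L→T, C→T, R→T; Column's induced payoffs 0, 7, 5; outcome (T, C), payoffs (5, 7).
Column gets 7 moving first and 9 moving second, so Column prefers to move second.

second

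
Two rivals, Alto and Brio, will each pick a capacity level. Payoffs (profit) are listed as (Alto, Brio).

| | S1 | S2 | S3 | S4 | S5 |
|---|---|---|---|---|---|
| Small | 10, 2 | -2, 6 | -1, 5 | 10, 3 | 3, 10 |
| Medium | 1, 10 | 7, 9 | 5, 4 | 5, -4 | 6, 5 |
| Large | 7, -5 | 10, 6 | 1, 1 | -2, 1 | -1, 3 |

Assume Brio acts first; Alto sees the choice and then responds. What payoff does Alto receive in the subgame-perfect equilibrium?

Solve by backward induction (Brio leads).
- S1: BR = Small, leader payoff 2.
- S2: BR = Large, leader payoff 6.
- S3: BR = Medium, leader payoff 4.
- S4: BR = Small, leader payoff 3.
- S5: BR = Medium, leader payoff 5.
Maximizing over 2, 6, 4, 3, 5, Brio chooses S2. Subgame-perfect outcome: (Large, S2) with payoffs (10, 6).

10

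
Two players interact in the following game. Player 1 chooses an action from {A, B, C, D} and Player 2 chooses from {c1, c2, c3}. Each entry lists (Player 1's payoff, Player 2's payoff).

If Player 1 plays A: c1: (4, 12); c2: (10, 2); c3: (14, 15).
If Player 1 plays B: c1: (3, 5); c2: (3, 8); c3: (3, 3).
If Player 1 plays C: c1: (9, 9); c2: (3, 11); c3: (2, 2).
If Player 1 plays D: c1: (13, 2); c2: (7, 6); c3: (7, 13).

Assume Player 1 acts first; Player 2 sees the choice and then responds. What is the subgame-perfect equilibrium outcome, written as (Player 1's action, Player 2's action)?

Solve by backward induction (Player 1 leads).
- A: BR = c3, leader payoff 14.
- B: BR = c2, leader payoff 3.
- C: BR = c2, leader payoff 3.
- D: BR = c3, leader payoff 7.
Among 14, 3, 3, 7, the best is 14 at A. Subgame-perfect outcome: (A, c3) with payoffs (14, 15).

(A, c3)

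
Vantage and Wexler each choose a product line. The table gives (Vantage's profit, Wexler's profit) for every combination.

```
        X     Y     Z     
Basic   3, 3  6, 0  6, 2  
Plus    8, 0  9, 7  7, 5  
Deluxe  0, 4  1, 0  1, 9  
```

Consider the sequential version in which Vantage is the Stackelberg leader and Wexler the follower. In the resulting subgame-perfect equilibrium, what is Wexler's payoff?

7

Solve by backward induction (Vantage leads).
- Basic: BR = X, leader payoff 3.
- Plus: BR = Y, leader payoff 9.
- Deluxe: BR = Z, leader payoff 1.
Among 3, 9, 1, the best is 9 at Plus. Subgame-perfect outcome: (Plus, Y) with payoffs (9, 7).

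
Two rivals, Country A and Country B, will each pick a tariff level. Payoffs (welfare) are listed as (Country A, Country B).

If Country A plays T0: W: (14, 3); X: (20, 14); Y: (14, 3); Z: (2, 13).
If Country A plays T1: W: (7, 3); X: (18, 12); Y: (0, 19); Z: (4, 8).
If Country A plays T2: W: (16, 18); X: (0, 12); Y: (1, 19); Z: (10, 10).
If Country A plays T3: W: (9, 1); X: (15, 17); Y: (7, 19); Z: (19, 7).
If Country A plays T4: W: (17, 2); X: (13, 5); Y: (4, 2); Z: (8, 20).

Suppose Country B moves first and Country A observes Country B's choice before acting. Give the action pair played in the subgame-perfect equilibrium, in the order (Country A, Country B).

Country A best-responds to each possible Country B move:
- W: Country A compares 14, 7, 16, 9, 17 and picks T4; Country B would get 2.
- X: Country A compares 20, 18, 0, 15, 13 and picks T0; Country B would get 14.
- Y: Country A compares 14, 0, 1, 7, 4 and picks T0; Country B would get 3.
- Z: Country A compares 2, 4, 10, 19, 8 and picks T3; Country B would get 7.
Among 2, 14, 3, 7, the best is 14 at X. Subgame-perfect outcome: (T0, X) with payoffs (20, 14).

(T0, X)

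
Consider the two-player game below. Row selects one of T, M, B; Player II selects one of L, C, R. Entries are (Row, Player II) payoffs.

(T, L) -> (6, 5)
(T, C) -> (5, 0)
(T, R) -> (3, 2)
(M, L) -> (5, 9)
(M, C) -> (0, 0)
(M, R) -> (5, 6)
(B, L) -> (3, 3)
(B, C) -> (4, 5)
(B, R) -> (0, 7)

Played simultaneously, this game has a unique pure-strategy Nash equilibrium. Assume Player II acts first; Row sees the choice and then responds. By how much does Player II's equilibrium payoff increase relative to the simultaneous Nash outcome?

Backward induction with Player II moving first.
- L → Row plays T (best of 6, 5, 3); Player II gets 5.
- C → Row plays T (best of 5, 0, 4); Player II gets 0.
- R → Row plays M (best of 3, 5, 0); Player II gets 6.
Player II's induced payoffs are 5, 0, 6, so Player II commits to R. Subgame-perfect outcome: (M, R) with payoffs (5, 6).
Under simultaneous play:
Row's best replies: L→T; C→T; R→M.
Player II's best replies: T→L; M→L; B→R.
Only (T, L) has each player best-responding; Nash payoffs (6, 5).
Player II's commitment gain: 6 − 5 = 1.

1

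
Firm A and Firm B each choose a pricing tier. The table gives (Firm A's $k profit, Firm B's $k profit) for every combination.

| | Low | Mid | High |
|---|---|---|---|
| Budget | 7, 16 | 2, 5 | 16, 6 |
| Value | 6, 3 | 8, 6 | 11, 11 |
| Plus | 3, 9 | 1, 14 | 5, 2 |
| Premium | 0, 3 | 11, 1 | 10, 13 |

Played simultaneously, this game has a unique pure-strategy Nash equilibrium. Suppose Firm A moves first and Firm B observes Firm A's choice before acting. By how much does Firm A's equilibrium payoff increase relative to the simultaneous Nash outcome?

Solve by backward induction (Firm A leads).
- Budget → Firm B plays Low (best of 16, 5, 6); Firm A gets 7.
- Value → Firm B plays High (best of 3, 6, 11); Firm A gets 11.
- Plus → Firm B plays Mid (best of 9, 14, 2); Firm A gets 1.
- Premium → Firm B plays High (best of 3, 1, 13); Firm A gets 10.
Firm A's induced payoffs are 7, 11, 1, 10, so Firm A commits to Value. Subgame-perfect outcome: (Value, High) with payoffs (11, 11).
Under simultaneous play:
Firm A's best replies: Low→Budget; Mid→Premium; High→Budget.
Firm B's best replies: Budget→Low; Value→High; Plus→Mid; Premium→High.
The unique mutual best reply is (Budget, Low), giving (7, 16).
Firm A's commitment gain: 11 − 7 = 4.

4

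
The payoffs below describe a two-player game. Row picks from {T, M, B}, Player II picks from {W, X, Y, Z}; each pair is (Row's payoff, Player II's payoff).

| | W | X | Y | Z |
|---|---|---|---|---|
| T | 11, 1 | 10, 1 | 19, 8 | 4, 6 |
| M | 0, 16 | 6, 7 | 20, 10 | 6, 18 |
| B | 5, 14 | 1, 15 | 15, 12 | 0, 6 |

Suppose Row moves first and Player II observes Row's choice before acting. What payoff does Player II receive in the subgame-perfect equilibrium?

8

Backward induction with Row moving first.
- T: BR = Y, leader payoff 19.
- M: BR = Z, leader payoff 6.
- B: BR = X, leader payoff 1.
Among 19, 6, 1, the best is 19 at T. Subgame-perfect outcome: (T, Y) with payoffs (19, 8).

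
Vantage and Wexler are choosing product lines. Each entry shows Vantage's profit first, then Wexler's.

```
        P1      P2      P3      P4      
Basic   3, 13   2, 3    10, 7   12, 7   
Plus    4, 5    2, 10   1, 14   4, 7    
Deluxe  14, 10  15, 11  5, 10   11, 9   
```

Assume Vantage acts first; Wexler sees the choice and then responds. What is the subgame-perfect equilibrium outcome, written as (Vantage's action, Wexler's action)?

Wexler best-responds to each possible Vantage move:
- Basic: BR = P1, leader payoff 3.
- Plus: BR = P3, leader payoff 1.
- Deluxe: BR = P2, leader payoff 15.
Maximizing over 3, 1, 15, Vantage chooses Deluxe. Subgame-perfect outcome: (Deluxe, P2) with payoffs (15, 11).

(Deluxe, P2)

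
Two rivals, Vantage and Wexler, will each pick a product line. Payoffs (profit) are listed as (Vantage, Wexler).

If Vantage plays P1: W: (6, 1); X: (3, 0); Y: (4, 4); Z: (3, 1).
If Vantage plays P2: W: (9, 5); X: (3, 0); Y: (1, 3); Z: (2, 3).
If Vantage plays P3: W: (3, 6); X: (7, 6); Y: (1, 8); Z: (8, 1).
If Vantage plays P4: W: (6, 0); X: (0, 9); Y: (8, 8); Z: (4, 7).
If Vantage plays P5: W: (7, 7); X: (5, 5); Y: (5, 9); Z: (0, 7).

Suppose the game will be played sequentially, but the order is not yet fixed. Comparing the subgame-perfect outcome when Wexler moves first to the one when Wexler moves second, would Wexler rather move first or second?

If Vantage leads: Wexler's best replies are P1→Y, P2→W, P3→Y, P4→X, P5→Y; Vantage's induced payoffs 4, 9, 1, 0, 5; outcome (P2, W), payoffs (9, 5).
If Wexler leads: Vantage's best replies are W→P2, X→P3, Y→P4, Z→P3; Wexler's induced payoffs 5, 6, 8, 1; outcome (P4, Y), payoffs (8, 8).
Wexler gets 8 moving first and 5 moving second, so Wexler prefers to move first.

first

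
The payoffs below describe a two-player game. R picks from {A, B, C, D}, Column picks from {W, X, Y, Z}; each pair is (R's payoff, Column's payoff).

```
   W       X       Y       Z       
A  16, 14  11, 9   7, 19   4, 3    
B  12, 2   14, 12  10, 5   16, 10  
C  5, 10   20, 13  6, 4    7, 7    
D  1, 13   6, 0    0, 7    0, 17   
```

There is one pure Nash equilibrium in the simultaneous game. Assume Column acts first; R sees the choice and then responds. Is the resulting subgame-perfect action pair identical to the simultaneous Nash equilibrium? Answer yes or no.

no

Work backward from R's decision.
- W: BR = A, leader payoff 14.
- X: BR = C, leader payoff 13.
- Y: BR = B, leader payoff 5.
- Z: BR = B, leader payoff 10.
Among 14, 13, 5, 10, the best is 14 at W. Subgame-perfect outcome: (A, W) with payoffs (16, 14).
Now find the simultaneous Nash equilibrium.
R's best replies: W→A; X→C; Y→B; Z→B.
Column's best replies: A→Y; B→X; C→X; D→Z.
Only (C, X) has each player best-responding; Nash payoffs (20, 13).
Sequential outcome (A, W) differs from the Nash profile (C, X).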